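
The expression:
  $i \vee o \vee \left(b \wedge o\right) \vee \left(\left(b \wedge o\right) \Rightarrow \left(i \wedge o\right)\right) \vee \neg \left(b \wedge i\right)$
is always true.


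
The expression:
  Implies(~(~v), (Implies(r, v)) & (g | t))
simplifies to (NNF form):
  g | t | ~v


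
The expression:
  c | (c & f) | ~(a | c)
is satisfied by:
  {c: True, a: False}
  {a: False, c: False}
  {a: True, c: True}


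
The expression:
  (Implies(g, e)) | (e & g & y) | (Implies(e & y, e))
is always true.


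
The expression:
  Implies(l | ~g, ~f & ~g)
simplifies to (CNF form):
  (g | ~f) & (g | ~g) & (~f | ~l) & (~g | ~l)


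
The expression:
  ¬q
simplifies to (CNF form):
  ¬q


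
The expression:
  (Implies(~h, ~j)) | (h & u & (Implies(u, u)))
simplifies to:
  h | ~j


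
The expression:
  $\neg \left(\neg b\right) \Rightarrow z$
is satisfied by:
  {z: True, b: False}
  {b: False, z: False}
  {b: True, z: True}


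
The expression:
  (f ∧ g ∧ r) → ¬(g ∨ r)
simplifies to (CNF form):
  ¬f ∨ ¬g ∨ ¬r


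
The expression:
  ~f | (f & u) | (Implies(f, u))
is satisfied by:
  {u: True, f: False}
  {f: False, u: False}
  {f: True, u: True}


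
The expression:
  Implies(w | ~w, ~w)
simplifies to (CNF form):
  ~w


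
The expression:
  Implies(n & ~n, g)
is always true.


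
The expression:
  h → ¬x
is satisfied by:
  {h: False, x: False}
  {x: True, h: False}
  {h: True, x: False}


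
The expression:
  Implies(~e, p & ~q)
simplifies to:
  e | (p & ~q)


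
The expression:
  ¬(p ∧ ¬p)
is always true.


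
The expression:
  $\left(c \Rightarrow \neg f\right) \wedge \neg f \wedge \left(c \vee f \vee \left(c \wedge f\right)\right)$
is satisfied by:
  {c: True, f: False}


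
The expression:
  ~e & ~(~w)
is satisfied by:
  {w: True, e: False}


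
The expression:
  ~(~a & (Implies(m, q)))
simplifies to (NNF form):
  a | (m & ~q)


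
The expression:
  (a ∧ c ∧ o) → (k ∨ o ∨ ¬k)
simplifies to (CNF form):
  True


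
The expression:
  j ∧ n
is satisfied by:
  {j: True, n: True}


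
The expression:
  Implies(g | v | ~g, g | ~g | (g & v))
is always true.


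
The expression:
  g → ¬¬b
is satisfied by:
  {b: True, g: False}
  {g: False, b: False}
  {g: True, b: True}


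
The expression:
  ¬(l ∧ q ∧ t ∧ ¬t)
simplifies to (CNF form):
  True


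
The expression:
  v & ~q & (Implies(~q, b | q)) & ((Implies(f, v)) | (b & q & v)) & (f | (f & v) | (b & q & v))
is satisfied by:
  {b: True, f: True, v: True, q: False}


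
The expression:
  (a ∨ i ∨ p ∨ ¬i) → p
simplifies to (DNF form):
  p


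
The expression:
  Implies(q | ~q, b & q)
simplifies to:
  b & q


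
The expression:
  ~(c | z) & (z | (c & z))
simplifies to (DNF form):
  False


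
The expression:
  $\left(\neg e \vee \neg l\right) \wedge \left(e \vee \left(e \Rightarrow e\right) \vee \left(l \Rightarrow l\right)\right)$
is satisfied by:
  {l: False, e: False}
  {e: True, l: False}
  {l: True, e: False}


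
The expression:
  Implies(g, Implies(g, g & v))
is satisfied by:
  {v: True, g: False}
  {g: False, v: False}
  {g: True, v: True}


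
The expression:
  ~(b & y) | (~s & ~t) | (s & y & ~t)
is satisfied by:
  {t: False, y: False, b: False}
  {b: True, t: False, y: False}
  {y: True, t: False, b: False}
  {b: True, y: True, t: False}
  {t: True, b: False, y: False}
  {b: True, t: True, y: False}
  {y: True, t: True, b: False}


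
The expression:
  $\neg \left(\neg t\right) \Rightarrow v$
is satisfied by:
  {v: True, t: False}
  {t: False, v: False}
  {t: True, v: True}


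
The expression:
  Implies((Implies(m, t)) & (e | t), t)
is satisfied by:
  {t: True, m: True, e: False}
  {t: True, e: False, m: False}
  {m: True, e: False, t: False}
  {m: False, e: False, t: False}
  {t: True, m: True, e: True}
  {t: True, e: True, m: False}
  {m: True, e: True, t: False}


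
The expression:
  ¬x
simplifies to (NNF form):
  ¬x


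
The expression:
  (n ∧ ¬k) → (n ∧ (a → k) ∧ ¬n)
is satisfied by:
  {k: True, n: False}
  {n: False, k: False}
  {n: True, k: True}


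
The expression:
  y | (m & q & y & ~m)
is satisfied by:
  {y: True}


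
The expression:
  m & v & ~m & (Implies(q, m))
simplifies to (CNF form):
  False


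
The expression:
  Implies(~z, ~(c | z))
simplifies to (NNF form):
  z | ~c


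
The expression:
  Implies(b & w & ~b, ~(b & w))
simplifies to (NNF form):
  True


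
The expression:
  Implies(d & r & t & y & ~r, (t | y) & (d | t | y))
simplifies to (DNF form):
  True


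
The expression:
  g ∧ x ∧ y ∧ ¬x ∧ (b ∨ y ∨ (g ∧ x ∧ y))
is never true.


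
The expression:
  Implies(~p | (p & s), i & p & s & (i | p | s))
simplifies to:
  p & (i | ~s)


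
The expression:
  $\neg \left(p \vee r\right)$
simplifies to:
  $\neg p \wedge \neg r$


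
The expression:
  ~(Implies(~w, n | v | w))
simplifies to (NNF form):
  ~n & ~v & ~w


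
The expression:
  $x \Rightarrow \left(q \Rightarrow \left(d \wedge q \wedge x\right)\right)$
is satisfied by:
  {d: True, x: False, q: False}
  {x: False, q: False, d: False}
  {d: True, q: True, x: False}
  {q: True, x: False, d: False}
  {d: True, x: True, q: False}
  {x: True, d: False, q: False}
  {d: True, q: True, x: True}


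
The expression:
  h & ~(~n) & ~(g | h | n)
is never true.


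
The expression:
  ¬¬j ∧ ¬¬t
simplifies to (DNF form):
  j ∧ t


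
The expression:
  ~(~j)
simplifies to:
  j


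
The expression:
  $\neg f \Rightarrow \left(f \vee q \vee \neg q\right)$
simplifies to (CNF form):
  $\text{True}$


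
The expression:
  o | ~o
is always true.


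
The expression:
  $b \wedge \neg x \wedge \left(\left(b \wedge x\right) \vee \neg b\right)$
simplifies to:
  $\text{False}$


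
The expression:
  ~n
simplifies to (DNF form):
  ~n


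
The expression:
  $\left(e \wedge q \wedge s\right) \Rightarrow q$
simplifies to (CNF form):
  $\text{True}$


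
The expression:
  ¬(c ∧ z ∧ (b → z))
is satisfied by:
  {c: False, z: False}
  {z: True, c: False}
  {c: True, z: False}


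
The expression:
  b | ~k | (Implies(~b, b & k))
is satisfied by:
  {b: True, k: False}
  {k: False, b: False}
  {k: True, b: True}


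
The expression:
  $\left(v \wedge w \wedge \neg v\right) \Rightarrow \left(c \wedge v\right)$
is always true.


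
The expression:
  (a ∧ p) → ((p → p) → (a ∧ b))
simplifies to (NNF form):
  b ∨ ¬a ∨ ¬p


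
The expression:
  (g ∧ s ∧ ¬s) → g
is always true.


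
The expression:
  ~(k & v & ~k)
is always true.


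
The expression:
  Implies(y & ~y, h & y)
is always true.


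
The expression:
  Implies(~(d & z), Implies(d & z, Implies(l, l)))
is always true.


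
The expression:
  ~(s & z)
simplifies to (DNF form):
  ~s | ~z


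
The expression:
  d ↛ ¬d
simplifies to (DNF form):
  d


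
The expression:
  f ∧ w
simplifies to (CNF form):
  f ∧ w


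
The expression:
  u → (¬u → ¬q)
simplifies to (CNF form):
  True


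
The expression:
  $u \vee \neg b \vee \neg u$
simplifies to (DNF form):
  $\text{True}$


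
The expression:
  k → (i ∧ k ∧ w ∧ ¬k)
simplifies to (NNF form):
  ¬k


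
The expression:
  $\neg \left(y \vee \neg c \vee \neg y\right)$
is never true.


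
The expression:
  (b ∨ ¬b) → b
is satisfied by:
  {b: True}


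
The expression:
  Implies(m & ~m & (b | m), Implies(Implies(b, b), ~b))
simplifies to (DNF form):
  True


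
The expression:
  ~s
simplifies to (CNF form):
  ~s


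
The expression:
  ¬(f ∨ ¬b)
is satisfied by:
  {b: True, f: False}


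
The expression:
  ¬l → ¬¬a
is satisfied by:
  {a: True, l: True}
  {a: True, l: False}
  {l: True, a: False}


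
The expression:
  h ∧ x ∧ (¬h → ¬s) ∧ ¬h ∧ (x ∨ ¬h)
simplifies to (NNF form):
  False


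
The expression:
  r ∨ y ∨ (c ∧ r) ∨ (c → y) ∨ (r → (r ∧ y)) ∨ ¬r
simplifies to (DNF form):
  True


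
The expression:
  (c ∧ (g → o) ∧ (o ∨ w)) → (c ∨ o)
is always true.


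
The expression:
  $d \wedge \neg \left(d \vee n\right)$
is never true.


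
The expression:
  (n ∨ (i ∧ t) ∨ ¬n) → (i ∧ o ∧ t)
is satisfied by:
  {t: True, i: True, o: True}


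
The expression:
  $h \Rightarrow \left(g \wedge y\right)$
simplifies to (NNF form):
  $\left(g \wedge y\right) \vee \neg h$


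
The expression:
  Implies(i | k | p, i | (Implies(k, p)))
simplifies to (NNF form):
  i | p | ~k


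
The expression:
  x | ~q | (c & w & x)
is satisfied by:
  {x: True, q: False}
  {q: False, x: False}
  {q: True, x: True}


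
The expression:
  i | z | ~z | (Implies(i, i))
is always true.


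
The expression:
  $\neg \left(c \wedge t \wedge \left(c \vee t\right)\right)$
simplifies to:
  $\neg c \vee \neg t$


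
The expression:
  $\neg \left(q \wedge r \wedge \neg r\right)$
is always true.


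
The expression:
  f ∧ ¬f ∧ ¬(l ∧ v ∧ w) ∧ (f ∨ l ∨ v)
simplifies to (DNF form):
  False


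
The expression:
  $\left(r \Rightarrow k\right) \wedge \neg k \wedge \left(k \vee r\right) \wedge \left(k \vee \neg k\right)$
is never true.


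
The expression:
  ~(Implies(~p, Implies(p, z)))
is never true.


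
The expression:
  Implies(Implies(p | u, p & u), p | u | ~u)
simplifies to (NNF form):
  True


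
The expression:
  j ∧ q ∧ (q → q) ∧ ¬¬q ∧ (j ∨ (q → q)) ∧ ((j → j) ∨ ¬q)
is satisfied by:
  {j: True, q: True}


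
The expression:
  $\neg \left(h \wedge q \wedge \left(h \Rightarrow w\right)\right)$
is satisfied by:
  {w: False, q: False, h: False}
  {h: True, w: False, q: False}
  {q: True, w: False, h: False}
  {h: True, q: True, w: False}
  {w: True, h: False, q: False}
  {h: True, w: True, q: False}
  {q: True, w: True, h: False}


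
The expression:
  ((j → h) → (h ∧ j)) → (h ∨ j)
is always true.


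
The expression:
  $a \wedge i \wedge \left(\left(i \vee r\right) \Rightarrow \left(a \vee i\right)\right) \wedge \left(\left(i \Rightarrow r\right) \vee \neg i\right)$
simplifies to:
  $a \wedge i \wedge r$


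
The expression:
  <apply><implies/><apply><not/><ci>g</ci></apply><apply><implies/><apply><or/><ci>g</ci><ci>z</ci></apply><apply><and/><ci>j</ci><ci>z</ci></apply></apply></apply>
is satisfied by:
  {g: True, j: True, z: False}
  {g: True, j: False, z: False}
  {j: True, g: False, z: False}
  {g: False, j: False, z: False}
  {g: True, z: True, j: True}
  {g: True, z: True, j: False}
  {z: True, j: True, g: False}


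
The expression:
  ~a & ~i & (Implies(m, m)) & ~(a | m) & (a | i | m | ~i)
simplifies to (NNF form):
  ~a & ~i & ~m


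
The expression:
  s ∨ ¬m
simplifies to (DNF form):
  s ∨ ¬m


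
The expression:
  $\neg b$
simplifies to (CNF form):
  $\neg b$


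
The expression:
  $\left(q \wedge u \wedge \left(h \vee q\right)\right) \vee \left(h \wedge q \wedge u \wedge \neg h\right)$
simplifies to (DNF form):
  $q \wedge u$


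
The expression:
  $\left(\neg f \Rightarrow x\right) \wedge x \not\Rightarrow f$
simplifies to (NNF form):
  $x \wedge \neg f$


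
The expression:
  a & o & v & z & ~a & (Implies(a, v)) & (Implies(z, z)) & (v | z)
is never true.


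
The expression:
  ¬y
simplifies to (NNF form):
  ¬y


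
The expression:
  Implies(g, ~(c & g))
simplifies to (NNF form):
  ~c | ~g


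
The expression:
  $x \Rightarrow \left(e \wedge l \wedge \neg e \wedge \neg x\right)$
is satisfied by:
  {x: False}


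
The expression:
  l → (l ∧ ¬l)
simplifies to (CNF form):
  ¬l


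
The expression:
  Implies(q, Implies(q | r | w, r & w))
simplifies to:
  ~q | (r & w)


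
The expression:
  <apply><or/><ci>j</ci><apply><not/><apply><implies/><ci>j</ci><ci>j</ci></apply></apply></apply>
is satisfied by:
  {j: True}


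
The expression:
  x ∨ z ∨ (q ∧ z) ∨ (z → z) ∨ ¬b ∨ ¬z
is always true.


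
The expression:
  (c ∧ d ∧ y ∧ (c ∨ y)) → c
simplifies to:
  True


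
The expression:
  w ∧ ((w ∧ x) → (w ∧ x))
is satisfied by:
  {w: True}


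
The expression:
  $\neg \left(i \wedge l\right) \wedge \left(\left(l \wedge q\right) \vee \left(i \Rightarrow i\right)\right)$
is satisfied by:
  {l: False, i: False}
  {i: True, l: False}
  {l: True, i: False}


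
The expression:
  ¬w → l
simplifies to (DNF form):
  l ∨ w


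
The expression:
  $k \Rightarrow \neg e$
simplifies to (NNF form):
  $\neg e \vee \neg k$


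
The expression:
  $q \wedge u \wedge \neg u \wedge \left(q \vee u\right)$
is never true.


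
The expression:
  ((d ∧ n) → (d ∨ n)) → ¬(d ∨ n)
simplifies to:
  ¬d ∧ ¬n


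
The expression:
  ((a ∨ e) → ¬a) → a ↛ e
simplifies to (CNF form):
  a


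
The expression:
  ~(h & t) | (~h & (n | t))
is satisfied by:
  {h: False, t: False}
  {t: True, h: False}
  {h: True, t: False}


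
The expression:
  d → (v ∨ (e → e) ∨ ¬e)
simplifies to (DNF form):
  True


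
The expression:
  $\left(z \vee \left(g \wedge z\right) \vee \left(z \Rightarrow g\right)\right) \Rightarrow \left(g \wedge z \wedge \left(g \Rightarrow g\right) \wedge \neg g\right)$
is never true.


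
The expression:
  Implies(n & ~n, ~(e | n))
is always true.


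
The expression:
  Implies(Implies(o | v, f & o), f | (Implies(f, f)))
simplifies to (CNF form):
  True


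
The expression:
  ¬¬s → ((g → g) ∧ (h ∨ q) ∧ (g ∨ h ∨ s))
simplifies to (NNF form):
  h ∨ q ∨ ¬s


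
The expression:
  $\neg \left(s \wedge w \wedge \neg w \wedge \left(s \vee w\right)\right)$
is always true.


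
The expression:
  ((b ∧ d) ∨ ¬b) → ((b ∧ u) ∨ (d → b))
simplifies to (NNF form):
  b ∨ ¬d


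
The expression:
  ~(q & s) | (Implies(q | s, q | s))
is always true.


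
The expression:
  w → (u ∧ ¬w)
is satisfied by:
  {w: False}


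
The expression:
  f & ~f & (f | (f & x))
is never true.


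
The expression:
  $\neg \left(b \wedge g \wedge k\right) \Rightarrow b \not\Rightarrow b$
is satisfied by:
  {b: True, g: True, k: True}


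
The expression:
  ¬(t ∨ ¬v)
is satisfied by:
  {v: True, t: False}


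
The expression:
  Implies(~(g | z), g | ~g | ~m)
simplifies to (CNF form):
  True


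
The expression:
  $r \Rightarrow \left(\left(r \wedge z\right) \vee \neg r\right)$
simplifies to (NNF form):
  $z \vee \neg r$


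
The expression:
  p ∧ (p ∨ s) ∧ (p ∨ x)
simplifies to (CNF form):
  p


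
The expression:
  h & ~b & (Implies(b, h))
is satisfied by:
  {h: True, b: False}


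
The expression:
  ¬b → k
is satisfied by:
  {b: True, k: True}
  {b: True, k: False}
  {k: True, b: False}


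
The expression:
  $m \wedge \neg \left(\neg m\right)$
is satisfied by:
  {m: True}


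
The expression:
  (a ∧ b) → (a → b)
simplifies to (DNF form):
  True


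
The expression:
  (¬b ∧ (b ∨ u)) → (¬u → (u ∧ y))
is always true.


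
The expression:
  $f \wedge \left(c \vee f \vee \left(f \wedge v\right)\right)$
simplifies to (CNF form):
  $f$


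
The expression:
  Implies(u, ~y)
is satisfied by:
  {u: False, y: False}
  {y: True, u: False}
  {u: True, y: False}


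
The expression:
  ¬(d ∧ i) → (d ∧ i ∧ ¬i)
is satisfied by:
  {i: True, d: True}


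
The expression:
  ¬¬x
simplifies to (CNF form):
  x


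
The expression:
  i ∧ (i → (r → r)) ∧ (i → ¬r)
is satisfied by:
  {i: True, r: False}


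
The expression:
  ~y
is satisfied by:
  {y: False}


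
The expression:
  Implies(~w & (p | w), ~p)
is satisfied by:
  {w: True, p: False}
  {p: False, w: False}
  {p: True, w: True}


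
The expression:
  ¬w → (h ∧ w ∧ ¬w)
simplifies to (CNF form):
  w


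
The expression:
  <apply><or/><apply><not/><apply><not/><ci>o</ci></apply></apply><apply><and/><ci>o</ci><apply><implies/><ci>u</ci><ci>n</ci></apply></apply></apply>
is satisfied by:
  {o: True}


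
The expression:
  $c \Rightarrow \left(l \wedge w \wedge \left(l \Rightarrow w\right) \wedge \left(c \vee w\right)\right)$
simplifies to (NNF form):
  $\left(l \wedge w\right) \vee \neg c$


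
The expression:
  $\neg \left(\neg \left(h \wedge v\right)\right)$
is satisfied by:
  {h: True, v: True}


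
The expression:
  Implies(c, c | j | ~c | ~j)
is always true.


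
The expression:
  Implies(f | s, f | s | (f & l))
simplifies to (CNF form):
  True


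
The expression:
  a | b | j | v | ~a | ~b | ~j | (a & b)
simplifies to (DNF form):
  True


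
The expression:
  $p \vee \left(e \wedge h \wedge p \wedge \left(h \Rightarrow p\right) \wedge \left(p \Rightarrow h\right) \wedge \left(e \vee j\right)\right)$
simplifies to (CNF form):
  $p$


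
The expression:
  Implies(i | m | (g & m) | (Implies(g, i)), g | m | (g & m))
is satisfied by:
  {m: True, g: True}
  {m: True, g: False}
  {g: True, m: False}


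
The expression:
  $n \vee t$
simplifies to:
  $n \vee t$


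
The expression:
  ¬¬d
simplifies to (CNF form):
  d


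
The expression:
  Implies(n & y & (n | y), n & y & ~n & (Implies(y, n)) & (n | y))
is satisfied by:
  {y: False, n: False}
  {n: True, y: False}
  {y: True, n: False}


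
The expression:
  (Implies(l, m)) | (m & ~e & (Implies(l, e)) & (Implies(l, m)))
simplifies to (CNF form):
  m | ~l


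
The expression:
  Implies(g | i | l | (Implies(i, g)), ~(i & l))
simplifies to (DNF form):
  ~i | ~l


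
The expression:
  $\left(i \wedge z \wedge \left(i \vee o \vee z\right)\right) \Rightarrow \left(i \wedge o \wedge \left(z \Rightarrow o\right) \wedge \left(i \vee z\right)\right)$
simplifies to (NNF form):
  $o \vee \neg i \vee \neg z$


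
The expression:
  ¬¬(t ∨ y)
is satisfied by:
  {y: True, t: True}
  {y: True, t: False}
  {t: True, y: False}


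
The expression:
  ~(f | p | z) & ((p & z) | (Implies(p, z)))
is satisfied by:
  {p: False, f: False, z: False}


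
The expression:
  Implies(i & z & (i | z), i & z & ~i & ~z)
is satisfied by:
  {z: False, i: False}
  {i: True, z: False}
  {z: True, i: False}


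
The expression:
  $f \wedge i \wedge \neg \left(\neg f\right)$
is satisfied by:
  {i: True, f: True}


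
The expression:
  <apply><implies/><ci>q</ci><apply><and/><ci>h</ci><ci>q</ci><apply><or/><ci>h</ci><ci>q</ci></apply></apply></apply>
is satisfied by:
  {h: True, q: False}
  {q: False, h: False}
  {q: True, h: True}


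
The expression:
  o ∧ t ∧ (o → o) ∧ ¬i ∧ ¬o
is never true.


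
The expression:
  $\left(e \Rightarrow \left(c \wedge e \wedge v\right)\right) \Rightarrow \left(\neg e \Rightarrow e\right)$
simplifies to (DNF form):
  $e$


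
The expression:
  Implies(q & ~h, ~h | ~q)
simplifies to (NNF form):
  True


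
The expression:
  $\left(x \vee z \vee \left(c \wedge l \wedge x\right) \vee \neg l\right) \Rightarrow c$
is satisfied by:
  {c: True, l: True, x: False, z: False}
  {c: True, x: False, z: False, l: False}
  {c: True, l: True, z: True, x: False}
  {c: True, z: True, x: False, l: False}
  {c: True, l: True, x: True, z: False}
  {c: True, x: True, z: False, l: False}
  {c: True, l: True, z: True, x: True}
  {c: True, z: True, x: True, l: False}
  {l: True, x: False, z: False, c: False}


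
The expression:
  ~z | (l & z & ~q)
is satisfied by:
  {l: True, z: False, q: False}
  {l: False, z: False, q: False}
  {q: True, l: True, z: False}
  {q: True, l: False, z: False}
  {z: True, l: True, q: False}


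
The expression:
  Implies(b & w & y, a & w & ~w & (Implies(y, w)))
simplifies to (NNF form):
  ~b | ~w | ~y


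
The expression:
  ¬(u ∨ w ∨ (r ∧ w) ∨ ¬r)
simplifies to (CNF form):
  r ∧ ¬u ∧ ¬w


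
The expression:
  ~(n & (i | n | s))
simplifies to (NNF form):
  ~n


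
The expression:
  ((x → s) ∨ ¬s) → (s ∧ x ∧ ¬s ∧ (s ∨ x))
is never true.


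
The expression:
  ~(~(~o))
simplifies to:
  ~o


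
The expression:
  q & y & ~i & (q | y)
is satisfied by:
  {y: True, q: True, i: False}


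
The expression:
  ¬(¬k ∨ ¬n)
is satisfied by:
  {n: True, k: True}


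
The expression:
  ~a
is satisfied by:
  {a: False}


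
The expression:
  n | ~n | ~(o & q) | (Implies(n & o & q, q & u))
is always true.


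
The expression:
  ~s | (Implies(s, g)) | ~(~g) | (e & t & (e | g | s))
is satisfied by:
  {g: True, e: True, t: True, s: False}
  {g: True, e: True, t: False, s: False}
  {g: True, t: True, s: False, e: False}
  {g: True, t: False, s: False, e: False}
  {e: True, t: True, s: False, g: False}
  {e: True, t: False, s: False, g: False}
  {t: True, e: False, s: False, g: False}
  {t: False, e: False, s: False, g: False}
  {g: True, e: True, s: True, t: True}
  {g: True, e: True, s: True, t: False}
  {g: True, s: True, t: True, e: False}
  {g: True, s: True, t: False, e: False}
  {e: True, s: True, t: True, g: False}


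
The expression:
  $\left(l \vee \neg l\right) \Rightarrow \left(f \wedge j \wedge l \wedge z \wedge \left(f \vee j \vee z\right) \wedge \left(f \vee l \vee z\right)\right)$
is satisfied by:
  {z: True, j: True, f: True, l: True}


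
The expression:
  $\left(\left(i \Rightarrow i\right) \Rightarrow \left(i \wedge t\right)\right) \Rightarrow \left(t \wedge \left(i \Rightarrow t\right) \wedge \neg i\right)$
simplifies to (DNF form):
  $\neg i \vee \neg t$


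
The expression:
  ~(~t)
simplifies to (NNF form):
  t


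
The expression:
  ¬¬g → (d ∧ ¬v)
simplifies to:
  (d ∧ ¬v) ∨ ¬g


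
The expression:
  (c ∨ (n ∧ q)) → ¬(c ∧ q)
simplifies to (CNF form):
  ¬c ∨ ¬q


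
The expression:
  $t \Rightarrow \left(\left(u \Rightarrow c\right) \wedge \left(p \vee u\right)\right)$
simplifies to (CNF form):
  $\left(c \vee p \vee \neg t\right) \wedge \left(c \vee \neg t \vee \neg u\right) \wedge \left(p \vee u \vee \neg t\right) \wedge \left(u \vee \neg t \vee \neg u\right)$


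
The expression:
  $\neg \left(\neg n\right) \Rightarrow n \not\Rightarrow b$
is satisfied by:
  {n: False, b: False}
  {b: True, n: False}
  {n: True, b: False}


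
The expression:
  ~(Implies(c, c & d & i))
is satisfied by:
  {c: True, d: False, i: False}
  {c: True, i: True, d: False}
  {c: True, d: True, i: False}


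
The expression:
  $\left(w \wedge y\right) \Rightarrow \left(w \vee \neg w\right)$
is always true.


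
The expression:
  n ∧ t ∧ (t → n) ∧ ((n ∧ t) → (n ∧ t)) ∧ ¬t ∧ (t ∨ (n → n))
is never true.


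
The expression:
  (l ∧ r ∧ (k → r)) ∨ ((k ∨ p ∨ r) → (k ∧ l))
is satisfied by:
  {r: True, l: True, k: True, p: False}
  {r: True, l: True, p: True, k: True}
  {r: True, l: True, k: False, p: False}
  {r: True, l: True, p: True, k: False}
  {l: True, k: True, p: False, r: False}
  {l: True, p: True, k: True, r: False}
  {l: True, k: False, p: False, r: False}
  {r: False, k: False, p: False, l: False}


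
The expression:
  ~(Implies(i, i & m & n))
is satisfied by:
  {i: True, m: False, n: False}
  {i: True, n: True, m: False}
  {i: True, m: True, n: False}


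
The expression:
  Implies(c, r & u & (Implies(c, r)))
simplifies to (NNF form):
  ~c | (r & u)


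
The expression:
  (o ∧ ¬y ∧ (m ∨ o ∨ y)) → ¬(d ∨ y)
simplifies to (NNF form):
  y ∨ ¬d ∨ ¬o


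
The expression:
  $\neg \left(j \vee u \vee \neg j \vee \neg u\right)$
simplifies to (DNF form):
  $\text{False}$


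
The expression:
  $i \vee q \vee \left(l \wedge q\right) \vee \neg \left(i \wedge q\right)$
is always true.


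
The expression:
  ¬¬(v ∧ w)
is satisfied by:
  {w: True, v: True}


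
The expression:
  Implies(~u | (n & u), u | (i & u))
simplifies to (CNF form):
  u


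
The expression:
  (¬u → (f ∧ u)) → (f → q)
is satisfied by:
  {q: True, u: False, f: False}
  {u: False, f: False, q: False}
  {f: True, q: True, u: False}
  {f: True, u: False, q: False}
  {q: True, u: True, f: False}
  {u: True, q: False, f: False}
  {f: True, u: True, q: True}


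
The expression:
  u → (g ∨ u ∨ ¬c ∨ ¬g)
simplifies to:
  True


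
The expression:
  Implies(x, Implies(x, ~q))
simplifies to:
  ~q | ~x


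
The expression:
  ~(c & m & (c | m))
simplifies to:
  ~c | ~m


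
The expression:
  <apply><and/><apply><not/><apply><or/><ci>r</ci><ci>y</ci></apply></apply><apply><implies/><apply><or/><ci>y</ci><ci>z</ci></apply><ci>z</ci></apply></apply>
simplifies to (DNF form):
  <apply><and/><apply><not/><ci>r</ci></apply><apply><not/><ci>y</ci></apply></apply>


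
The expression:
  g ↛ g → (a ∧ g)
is always true.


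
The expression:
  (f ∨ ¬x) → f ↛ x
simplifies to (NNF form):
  (f ∧ ¬x) ∨ (x ∧ ¬f)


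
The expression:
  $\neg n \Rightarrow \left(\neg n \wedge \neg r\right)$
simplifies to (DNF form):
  $n \vee \neg r$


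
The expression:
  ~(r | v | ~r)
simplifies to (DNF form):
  False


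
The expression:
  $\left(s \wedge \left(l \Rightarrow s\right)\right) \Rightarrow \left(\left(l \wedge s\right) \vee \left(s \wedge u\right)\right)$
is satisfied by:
  {l: True, u: True, s: False}
  {l: True, s: False, u: False}
  {u: True, s: False, l: False}
  {u: False, s: False, l: False}
  {l: True, u: True, s: True}
  {l: True, s: True, u: False}
  {u: True, s: True, l: False}


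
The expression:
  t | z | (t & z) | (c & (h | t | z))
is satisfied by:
  {c: True, t: True, z: True, h: True}
  {c: True, t: True, z: True, h: False}
  {t: True, z: True, h: True, c: False}
  {t: True, z: True, h: False, c: False}
  {c: True, t: True, h: True, z: False}
  {c: True, t: True, h: False, z: False}
  {t: True, h: True, z: False, c: False}
  {t: True, h: False, z: False, c: False}
  {c: True, z: True, h: True, t: False}
  {c: True, z: True, h: False, t: False}
  {z: True, h: True, t: False, c: False}
  {z: True, t: False, h: False, c: False}
  {c: True, h: True, t: False, z: False}


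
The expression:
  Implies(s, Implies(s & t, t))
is always true.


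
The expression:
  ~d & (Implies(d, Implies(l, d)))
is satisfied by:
  {d: False}


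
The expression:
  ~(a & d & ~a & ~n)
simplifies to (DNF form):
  True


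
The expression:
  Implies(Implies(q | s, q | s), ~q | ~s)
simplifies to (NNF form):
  ~q | ~s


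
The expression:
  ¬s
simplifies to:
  ¬s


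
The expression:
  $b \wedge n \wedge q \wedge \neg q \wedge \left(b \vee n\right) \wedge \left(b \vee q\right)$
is never true.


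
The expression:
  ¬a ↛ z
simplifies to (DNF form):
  ¬a ∧ ¬z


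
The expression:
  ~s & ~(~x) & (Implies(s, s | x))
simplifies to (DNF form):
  x & ~s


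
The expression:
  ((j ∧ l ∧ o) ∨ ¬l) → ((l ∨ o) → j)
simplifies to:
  j ∨ l ∨ ¬o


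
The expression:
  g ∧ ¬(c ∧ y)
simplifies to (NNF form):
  g ∧ (¬c ∨ ¬y)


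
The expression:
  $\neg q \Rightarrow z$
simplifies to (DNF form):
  $q \vee z$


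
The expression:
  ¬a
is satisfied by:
  {a: False}


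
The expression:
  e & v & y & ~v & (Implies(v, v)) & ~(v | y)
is never true.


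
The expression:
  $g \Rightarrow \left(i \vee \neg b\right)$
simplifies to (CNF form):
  $i \vee \neg b \vee \neg g$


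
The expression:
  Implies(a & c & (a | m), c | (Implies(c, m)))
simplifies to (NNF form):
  True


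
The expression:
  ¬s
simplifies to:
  ¬s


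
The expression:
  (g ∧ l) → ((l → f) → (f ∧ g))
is always true.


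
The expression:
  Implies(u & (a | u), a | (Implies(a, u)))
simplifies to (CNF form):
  True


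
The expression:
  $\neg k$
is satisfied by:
  {k: False}


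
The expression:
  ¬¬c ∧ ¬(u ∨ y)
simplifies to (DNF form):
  c ∧ ¬u ∧ ¬y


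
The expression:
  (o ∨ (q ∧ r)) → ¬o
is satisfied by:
  {o: False}


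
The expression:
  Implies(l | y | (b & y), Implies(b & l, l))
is always true.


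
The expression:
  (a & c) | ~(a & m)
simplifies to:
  c | ~a | ~m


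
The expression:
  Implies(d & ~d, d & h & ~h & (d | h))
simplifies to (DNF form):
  True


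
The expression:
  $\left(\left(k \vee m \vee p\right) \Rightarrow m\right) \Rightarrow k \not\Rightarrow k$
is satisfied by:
  {k: True, p: True, m: False}
  {k: True, p: False, m: False}
  {p: True, k: False, m: False}


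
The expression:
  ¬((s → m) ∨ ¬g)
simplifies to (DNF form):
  g ∧ s ∧ ¬m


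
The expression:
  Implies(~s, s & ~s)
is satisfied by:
  {s: True}


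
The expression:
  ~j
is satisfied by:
  {j: False}


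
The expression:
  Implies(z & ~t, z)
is always true.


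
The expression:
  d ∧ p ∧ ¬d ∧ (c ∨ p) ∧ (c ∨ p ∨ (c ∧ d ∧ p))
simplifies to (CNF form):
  False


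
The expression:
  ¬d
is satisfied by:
  {d: False}


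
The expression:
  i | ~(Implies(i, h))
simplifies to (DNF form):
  i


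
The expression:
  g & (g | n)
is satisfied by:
  {g: True}


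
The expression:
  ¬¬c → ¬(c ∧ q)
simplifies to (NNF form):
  ¬c ∨ ¬q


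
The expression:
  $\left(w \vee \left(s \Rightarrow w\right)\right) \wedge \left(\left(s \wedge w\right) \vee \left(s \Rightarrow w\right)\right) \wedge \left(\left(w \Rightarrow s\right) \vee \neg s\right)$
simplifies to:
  $w \vee \neg s$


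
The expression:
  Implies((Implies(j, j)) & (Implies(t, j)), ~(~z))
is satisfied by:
  {t: True, z: True, j: False}
  {z: True, j: False, t: False}
  {t: True, z: True, j: True}
  {z: True, j: True, t: False}
  {t: True, j: False, z: False}


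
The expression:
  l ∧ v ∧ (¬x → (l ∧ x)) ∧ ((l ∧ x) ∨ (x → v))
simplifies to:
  l ∧ v ∧ x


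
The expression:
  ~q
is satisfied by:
  {q: False}


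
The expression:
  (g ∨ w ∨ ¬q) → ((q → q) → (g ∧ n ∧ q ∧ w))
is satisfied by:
  {n: True, q: True, w: False, g: False}
  {q: True, g: False, n: False, w: False}
  {w: True, g: True, n: True, q: True}


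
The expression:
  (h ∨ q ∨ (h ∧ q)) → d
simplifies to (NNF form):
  d ∨ (¬h ∧ ¬q)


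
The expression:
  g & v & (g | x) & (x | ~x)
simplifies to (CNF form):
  g & v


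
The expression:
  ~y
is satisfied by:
  {y: False}


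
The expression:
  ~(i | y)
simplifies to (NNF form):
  ~i & ~y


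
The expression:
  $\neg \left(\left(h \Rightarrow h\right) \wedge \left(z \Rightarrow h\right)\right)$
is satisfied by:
  {z: True, h: False}


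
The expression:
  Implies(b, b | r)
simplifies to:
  True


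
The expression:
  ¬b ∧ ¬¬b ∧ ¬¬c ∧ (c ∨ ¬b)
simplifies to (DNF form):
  False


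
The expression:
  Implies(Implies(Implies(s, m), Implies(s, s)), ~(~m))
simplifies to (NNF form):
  m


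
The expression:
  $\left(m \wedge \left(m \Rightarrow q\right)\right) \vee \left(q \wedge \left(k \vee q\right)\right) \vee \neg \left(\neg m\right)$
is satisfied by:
  {q: True, m: True}
  {q: True, m: False}
  {m: True, q: False}


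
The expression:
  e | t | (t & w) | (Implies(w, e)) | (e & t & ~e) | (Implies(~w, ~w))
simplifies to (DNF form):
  True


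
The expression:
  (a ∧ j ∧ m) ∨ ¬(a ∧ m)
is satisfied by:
  {j: True, m: False, a: False}
  {j: False, m: False, a: False}
  {a: True, j: True, m: False}
  {a: True, j: False, m: False}
  {m: True, j: True, a: False}
  {m: True, j: False, a: False}
  {m: True, a: True, j: True}


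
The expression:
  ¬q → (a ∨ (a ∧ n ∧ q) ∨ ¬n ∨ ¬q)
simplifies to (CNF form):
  True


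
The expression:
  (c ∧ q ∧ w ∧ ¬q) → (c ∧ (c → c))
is always true.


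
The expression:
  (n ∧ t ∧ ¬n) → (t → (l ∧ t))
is always true.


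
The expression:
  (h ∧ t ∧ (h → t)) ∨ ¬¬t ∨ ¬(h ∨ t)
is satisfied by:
  {t: True, h: False}
  {h: False, t: False}
  {h: True, t: True}


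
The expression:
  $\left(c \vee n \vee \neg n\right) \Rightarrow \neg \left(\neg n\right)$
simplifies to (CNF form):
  $n$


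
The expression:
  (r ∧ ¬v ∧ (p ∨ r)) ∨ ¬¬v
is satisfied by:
  {r: True, v: True}
  {r: True, v: False}
  {v: True, r: False}


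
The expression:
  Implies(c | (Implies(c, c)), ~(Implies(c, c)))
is never true.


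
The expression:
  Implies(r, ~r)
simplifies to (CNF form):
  ~r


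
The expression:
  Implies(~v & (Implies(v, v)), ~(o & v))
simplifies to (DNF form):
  True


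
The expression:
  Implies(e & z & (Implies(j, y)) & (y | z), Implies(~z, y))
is always true.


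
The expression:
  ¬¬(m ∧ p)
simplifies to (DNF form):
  m ∧ p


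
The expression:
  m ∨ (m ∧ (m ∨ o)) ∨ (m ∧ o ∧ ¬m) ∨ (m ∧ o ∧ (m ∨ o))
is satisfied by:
  {m: True}


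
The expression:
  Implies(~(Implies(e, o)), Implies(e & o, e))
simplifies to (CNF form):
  True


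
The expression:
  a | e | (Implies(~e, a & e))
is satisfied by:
  {a: True, e: True}
  {a: True, e: False}
  {e: True, a: False}


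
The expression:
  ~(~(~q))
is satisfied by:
  {q: False}


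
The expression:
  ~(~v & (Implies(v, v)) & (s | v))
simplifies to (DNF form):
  v | ~s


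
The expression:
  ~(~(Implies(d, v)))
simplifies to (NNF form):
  v | ~d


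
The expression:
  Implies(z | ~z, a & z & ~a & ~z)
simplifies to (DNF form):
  False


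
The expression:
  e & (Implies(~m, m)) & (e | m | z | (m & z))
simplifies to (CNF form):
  e & m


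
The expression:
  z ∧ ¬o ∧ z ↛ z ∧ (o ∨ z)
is never true.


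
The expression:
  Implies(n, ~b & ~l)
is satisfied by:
  {b: False, n: False, l: False}
  {l: True, b: False, n: False}
  {b: True, l: False, n: False}
  {l: True, b: True, n: False}
  {n: True, l: False, b: False}


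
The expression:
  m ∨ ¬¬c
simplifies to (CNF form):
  c ∨ m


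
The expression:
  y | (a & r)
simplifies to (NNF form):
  y | (a & r)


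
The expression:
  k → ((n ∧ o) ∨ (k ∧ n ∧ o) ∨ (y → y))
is always true.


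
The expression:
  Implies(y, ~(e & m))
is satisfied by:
  {m: False, y: False, e: False}
  {e: True, m: False, y: False}
  {y: True, m: False, e: False}
  {e: True, y: True, m: False}
  {m: True, e: False, y: False}
  {e: True, m: True, y: False}
  {y: True, m: True, e: False}


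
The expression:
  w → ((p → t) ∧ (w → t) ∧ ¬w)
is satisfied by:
  {w: False}


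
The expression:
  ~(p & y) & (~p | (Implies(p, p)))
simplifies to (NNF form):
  ~p | ~y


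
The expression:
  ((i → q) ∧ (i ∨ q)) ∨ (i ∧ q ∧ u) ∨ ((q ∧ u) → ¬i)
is always true.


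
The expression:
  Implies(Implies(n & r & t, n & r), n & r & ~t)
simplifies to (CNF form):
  n & r & ~t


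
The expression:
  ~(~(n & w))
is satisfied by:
  {w: True, n: True}


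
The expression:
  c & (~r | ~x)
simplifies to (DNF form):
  (c & ~r) | (c & ~x)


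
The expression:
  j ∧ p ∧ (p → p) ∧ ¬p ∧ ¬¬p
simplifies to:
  False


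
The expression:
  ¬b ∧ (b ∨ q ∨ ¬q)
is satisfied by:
  {b: False}


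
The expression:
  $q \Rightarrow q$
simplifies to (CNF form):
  $\text{True}$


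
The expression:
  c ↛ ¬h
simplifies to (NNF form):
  c ∧ h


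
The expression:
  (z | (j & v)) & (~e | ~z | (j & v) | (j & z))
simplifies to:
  (j & v) | (j & z) | (z & ~e)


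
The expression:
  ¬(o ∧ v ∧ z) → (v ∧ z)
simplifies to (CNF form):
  v ∧ z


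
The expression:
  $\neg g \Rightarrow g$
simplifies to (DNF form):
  $g$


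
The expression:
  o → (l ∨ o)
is always true.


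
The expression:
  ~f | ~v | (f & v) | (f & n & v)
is always true.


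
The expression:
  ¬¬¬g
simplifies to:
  ¬g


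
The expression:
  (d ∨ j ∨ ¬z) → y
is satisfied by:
  {y: True, z: True, d: False, j: False}
  {y: True, d: False, z: False, j: False}
  {j: True, y: True, z: True, d: False}
  {j: True, y: True, d: False, z: False}
  {y: True, z: True, d: True, j: False}
  {y: True, d: True, z: False, j: False}
  {y: True, j: True, d: True, z: True}
  {y: True, j: True, d: True, z: False}
  {z: True, j: False, d: False, y: False}


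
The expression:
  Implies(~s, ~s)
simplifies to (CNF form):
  True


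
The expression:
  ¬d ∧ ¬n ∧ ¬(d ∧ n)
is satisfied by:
  {n: False, d: False}


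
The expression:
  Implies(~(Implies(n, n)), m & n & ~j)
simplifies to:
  True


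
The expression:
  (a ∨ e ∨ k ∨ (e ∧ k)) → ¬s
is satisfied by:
  {a: False, k: False, s: False, e: False}
  {e: True, a: False, k: False, s: False}
  {k: True, e: False, a: False, s: False}
  {e: True, k: True, a: False, s: False}
  {a: True, e: False, k: False, s: False}
  {e: True, a: True, k: False, s: False}
  {k: True, a: True, e: False, s: False}
  {e: True, k: True, a: True, s: False}
  {s: True, e: False, a: False, k: False}


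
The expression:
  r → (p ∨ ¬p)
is always true.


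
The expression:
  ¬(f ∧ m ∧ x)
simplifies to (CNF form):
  ¬f ∨ ¬m ∨ ¬x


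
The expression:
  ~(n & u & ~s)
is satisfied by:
  {s: True, u: False, n: False}
  {u: False, n: False, s: False}
  {n: True, s: True, u: False}
  {n: True, u: False, s: False}
  {s: True, u: True, n: False}
  {u: True, s: False, n: False}
  {n: True, u: True, s: True}


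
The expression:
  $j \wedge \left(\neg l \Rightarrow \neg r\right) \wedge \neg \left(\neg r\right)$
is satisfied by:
  {r: True, j: True, l: True}


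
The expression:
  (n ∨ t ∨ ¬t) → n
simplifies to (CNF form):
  n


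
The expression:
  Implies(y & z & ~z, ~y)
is always true.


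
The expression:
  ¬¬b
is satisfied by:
  {b: True}


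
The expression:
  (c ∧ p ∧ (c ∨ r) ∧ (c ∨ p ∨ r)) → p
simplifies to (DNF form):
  True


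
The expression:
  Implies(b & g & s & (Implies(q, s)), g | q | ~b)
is always true.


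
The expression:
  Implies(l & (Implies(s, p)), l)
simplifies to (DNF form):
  True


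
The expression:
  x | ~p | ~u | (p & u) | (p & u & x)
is always true.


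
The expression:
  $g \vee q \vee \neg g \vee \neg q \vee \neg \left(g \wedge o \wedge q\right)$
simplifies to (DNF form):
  $\text{True}$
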